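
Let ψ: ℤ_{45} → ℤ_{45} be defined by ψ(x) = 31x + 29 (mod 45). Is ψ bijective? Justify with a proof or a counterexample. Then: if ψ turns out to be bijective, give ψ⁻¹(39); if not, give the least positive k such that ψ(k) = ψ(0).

25

By definition, ψ is injective when ψ(u) = ψ(v) forces u = v.
If ψ(u) = ψ(v), then 31u ≡ 31v (mod 45). Because gcd(31, 45) = 1, we may cancel 31 to get u ≡ v (mod 45).
We now compute 31⁻¹ mod 45 explicitly. Euclid's algorithm: 45 = 1·31 + 14, 31 = 2·14 + 3, 14 = 4·3 + 2, 3 = 1·2 + 1; back-substituting gives 1 = 16·31 − 11·45, so 31⁻¹ ≡ 16 (mod 45).
For any y ∈ ℤ_{45}, x = 16(y − 29) mod 45 satisfies ψ(x) = 31·16(y − 29) + 29 ≡ y (since 31·16 ≡ 1 mod 45). So every y has a preimage.
Hence ψ is bijective.
Since ψ is bijective, we compute ψ⁻¹(39): solve 31x + 29 ≡ 39 (mod 45), i.e. 31x ≡ 10 (mod 45).
Multiplying by 31⁻¹ = 16 gives x ≡ 16·10 = 160 = 3·45 + 25 ≡ 25 (mod 45).
Check: ψ(25) = 31·25 + 29 = 804 = 17·45 + 39 ≡ 39 (mod 45).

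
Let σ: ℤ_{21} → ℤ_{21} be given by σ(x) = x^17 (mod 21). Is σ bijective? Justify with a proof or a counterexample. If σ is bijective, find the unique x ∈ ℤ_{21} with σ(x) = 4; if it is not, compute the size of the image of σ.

16

Computing x^17 mod 21 for each x (by repeated squaring, reducing mod 21 at every step), the values σ(0), σ(1), …, σ(20) are: 0, 1, 11, 12, 16, 17, 6, 7, 8, 18, 19, 2, 3, 13, 14, 15, 4, 5, 9, 10, 20.
Every element of ℤ_{21} appears exactly once in this list, so σ is a bijection, and in particular bijective.
Since σ is bijective, we read off the preimage of 4 from the same table: σ(16) = 4, so σ⁻¹(4) = 16.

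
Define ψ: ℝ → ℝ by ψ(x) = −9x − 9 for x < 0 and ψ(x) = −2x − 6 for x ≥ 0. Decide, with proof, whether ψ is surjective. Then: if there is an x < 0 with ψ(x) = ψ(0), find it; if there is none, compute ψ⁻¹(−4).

Both pieces are strictly decreasing (slopes −9 and −2), so each is injective on its own interval.
The left piece maps (−∞, 0) onto (−9, ∞); the right piece maps [0, ∞) onto (−∞, −6].
The union (−9, ∞) ∪ (−∞, −6] covers ℝ, so ψ is surjective.
For the follow-up: the images overlap, so an x < 0 with ψ(x) = ψ(0) exists. ψ(0) = −6; solving −9x − 9 = −6 for x < 0 gives x = (−6 + 9)/(−9) = −1/3.

-1/3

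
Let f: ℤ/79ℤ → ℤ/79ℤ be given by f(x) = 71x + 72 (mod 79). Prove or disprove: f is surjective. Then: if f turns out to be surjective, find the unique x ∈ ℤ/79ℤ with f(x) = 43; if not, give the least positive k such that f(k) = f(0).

Since gcd(71, 79) = 1, 71 is invertible modulo 79. Euclid's algorithm: 79 = 1·71 + 8, 71 = 8·8 + 7, 8 = 1·7 + 1; back-substituting gives 1 = 69·71 − 62·79, so 71⁻¹ ≡ 69 (mod 79).
Then y ↦ 69(y − 72) is a two-sided inverse to f, so every y ∈ ℤ/79ℤ has a preimage.
Hence f is surjective.
Since f is surjective, we find f⁻¹(43): we need 71x ≡ 43 − 72 ≡ 50 (mod 79). Using 71⁻¹ = 69: x ≡ 69·50 = 3450 = 43·79 + 53, so x = 53.
Check: f(53) = 71·53 + 72 = 3835 = 48·79 + 43 ≡ 43 (mod 79).

53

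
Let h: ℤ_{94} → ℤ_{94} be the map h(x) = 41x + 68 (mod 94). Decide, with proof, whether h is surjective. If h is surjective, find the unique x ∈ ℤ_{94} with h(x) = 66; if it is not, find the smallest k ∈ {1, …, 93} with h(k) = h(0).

Since gcd(41, 94) = 1, 41 is invertible modulo 94. Euclid's algorithm: 94 = 2·41 + 12, 41 = 3·12 + 5, 12 = 2·5 + 2, 5 = 2·2 + 1; back-substituting gives 1 = 39·41 − 17·94, so 41⁻¹ ≡ 39 (mod 94).
Then y ↦ 39(y − 68) is a two-sided inverse to h, so every y ∈ ℤ_{94} has a preimage.
Hence h is surjective.
Since h is surjective, we find h⁻¹(66): we need 41x ≡ 66 − 68 ≡ 92 (mod 94). Using 41⁻¹ = 39: x ≡ 39·92 = 3588 = 38·94 + 16, so x = 16.
Check: h(16) = 41·16 + 68 = 724 = 7·94 + 66 ≡ 66 (mod 94).

16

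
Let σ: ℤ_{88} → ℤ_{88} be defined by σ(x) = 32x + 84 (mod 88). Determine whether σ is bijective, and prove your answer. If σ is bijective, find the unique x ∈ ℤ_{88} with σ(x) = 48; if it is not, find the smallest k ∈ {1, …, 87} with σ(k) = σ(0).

We have gcd(32, 88) = 8 > 1. Taking a = 0 and b = 11: σ(0) = 84 and σ(11) = 32·11 + 84 = 436 ≡ 84 (mod 88).
So σ(0) = σ(11) while 0 ≠ 11, so σ is not injective, hence not bijective.
Since σ is not bijective, we find the least positive k with σ(k) = σ(0): this means 32k ≡ 0 (mod 88), i.e. 88 ∣ 32k. Since gcd(32, 88) = 8, dividing through by 8 this holds exactly when 11 ∣ 4k, and as gcd(4, 11) = 1, exactly when 11 ∣ k.
The smallest positive such k is 11.

11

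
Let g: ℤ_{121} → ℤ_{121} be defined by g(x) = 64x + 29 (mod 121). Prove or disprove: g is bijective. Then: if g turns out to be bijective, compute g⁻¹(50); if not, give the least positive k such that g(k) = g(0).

Recall: g is injective if g(s) = g(t) implies s = t.
If g(s) = g(t), then 64s ≡ 64t (mod 121). Because gcd(64, 121) = 1, we may cancel 64 to get s ≡ t (mod 121).
We now compute 64⁻¹ mod 121 explicitly. Euclid's algorithm: 121 = 1·64 + 57, 64 = 1·57 + 7, 57 = 8·7 + 1; back-substituting gives 1 = 104·64 − 55·121, so 64⁻¹ ≡ 104 (mod 121).
For any y ∈ ℤ_{121}, x = 104(y − 29) mod 121 satisfies g(x) = 64·104(y − 29) + 29 ≡ y (since 64·104 ≡ 1 mod 121). So every y has a preimage.
Hence g is bijective.
Since g is bijective, we find g⁻¹(50): we need 64x ≡ 50 − 29 ≡ 21 (mod 121). Using 64⁻¹ = 104: x ≡ 104·21 = 2184 = 18·121 + 6, so x = 6.
Check: g(6) = 64·6 + 29 = 413 = 3·121 + 50 ≡ 50 (mod 121).

6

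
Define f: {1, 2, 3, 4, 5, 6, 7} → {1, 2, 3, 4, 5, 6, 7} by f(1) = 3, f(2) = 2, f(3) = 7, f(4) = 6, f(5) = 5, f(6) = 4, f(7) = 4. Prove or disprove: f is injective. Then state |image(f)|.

f(6) = 4 = f(7) with 6 ≠ 7, so f is not injective.
The image of f is {2, 3, 4, 5, 6, 7}, which has 6 elements.

6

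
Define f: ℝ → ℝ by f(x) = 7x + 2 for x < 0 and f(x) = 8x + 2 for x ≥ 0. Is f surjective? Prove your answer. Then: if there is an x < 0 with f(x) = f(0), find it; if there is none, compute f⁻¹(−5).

-1

Both pieces are strictly increasing (slopes 7 and 8), so each is injective on its own interval.
The left piece maps (−∞, 0) onto (−∞, 2); the right piece maps [0, ∞) onto [2, ∞).
These images together cover ℝ, so f is surjective.
Because the two images are disjoint, no x < 0 has f(x) = f(0), so we compute f⁻¹(−5): −5 lies in (−∞, 2), so solve 7x + 2 = −5: x = (−5 − 2)/7 = −1.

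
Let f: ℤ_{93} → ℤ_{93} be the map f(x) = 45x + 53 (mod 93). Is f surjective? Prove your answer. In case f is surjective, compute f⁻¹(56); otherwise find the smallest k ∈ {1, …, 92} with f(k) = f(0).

31

By definition, surjectivity means every element of the codomain has a preimage under f.
Since gcd(45, 93) = 3, we have 45x ≡ 0 (mod 3) for all x, so f(x) ≡ 2 (mod 3).
But 0 ≢ 2 (mod 3), so 0 ∈ ℤ_{93} has no preimage. Hence f is not surjective.
Since f is not surjective, we find the least positive k with f(k) = f(0): this means 45k ≡ 0 (mod 93), i.e. 93 ∣ 45k. Since gcd(45, 93) = 3, dividing through by 3 this holds exactly when 31 ∣ 15k, and as gcd(15, 31) = 1, exactly when 31 ∣ k.
The smallest positive such k is 31.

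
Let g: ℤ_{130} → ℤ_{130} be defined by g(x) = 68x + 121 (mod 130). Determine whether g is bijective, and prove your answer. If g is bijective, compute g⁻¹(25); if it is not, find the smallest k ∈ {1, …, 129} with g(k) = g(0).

65

We have gcd(68, 130) = 2 > 1. Taking u = 0 and v = 65: g(0) = 121 and g(65) = 68·65 + 121 = 4541 ≡ 121 (mod 130).
So g(0) = g(65) while 0 ≠ 65, therefore g is not injective, hence not bijective.
Since g is not bijective, we find the least positive k with g(k) = g(0): this means 68k ≡ 0 (mod 130), i.e. 130 ∣ 68k. Since gcd(68, 130) = 2, dividing through by 2 this holds exactly when 65 ∣ 34k, and as gcd(34, 65) = 1, exactly when 65 ∣ k.
The smallest positive such k is 65.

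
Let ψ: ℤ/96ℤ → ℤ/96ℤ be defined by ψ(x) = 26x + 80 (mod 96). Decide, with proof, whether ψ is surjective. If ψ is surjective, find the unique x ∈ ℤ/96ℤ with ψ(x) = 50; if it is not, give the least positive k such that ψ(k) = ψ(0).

48

Recall that ψ is surjective if every y in the codomain equals ψ(x) for some x in the domain.
Since gcd(26, 96) = 2, we have 26x ≡ 0 (mod 2) for all x, so ψ(x) ≡ 0 (mod 2).
But 1 ≢ 0 (mod 2), so 1 ∈ ℤ/96ℤ has no preimage. So ψ is not surjective.
Since ψ is not surjective, we find the least positive k with ψ(k) = ψ(0): this means 26k ≡ 0 (mod 96), i.e. 96 ∣ 26k. Since gcd(26, 96) = 2, dividing through by 2 this holds exactly when 48 ∣ 13k, and as gcd(13, 48) = 1, exactly when 48 ∣ k.
The smallest positive such k is 48.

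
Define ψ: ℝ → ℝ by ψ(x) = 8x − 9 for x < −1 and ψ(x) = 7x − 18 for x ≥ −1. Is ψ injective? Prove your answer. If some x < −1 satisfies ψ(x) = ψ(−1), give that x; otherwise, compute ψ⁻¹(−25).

-2

Both pieces are strictly increasing (slopes 8 and 7), so each is injective on its own interval.
The left piece maps (−∞, −1) onto (−∞, −17); the right piece maps [−1, ∞) onto [−25, ∞).
These images overlap. In particular ψ(−1) = −25 (right piece), and solving 8x − 9 = −25 on the left piece gives x = −2 < −1.
So ψ(−2) = ψ(−1) with −2 ≠ −1, and ψ is not injective. This x = −2 is the requested value below −1.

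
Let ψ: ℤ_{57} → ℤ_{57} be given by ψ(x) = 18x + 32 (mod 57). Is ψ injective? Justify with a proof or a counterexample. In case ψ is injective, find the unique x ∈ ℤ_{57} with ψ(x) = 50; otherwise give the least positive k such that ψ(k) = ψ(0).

By definition, injectivity means: for all s, t in the domain, ψ(s) = ψ(t) implies s = t.
We have gcd(18, 57) = 3 > 1. Taking s = 0 and t = 19: ψ(0) = 32 and ψ(19) = 18·19 + 32 = 374 ≡ 32 (mod 57).
So ψ(0) = ψ(19) while 0 ≠ 19, so ψ is not injective.
Since ψ is not injective, we find the least positive k with ψ(k) = ψ(0): this means 18k ≡ 0 (mod 57), i.e. 57 ∣ 18k. Since gcd(18, 57) = 3, dividing through by 3 this holds exactly when 19 ∣ 6k, and as gcd(6, 19) = 1, exactly when 19 ∣ k.
The smallest positive such k is 19.

19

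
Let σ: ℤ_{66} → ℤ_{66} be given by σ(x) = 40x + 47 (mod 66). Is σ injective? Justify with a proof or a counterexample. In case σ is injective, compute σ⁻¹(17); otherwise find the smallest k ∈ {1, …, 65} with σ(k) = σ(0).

33

We have gcd(40, 66) = 2 > 1. Taking a = 0 and b = 33: σ(0) = 47 and σ(33) = 40·33 + 47 = 1367 ≡ 47 (mod 66).
So σ(0) = σ(33) while 0 ≠ 33, thus σ is not injective.
Since σ is not injective, we find the least positive k with σ(k) = σ(0): this means 40k ≡ 0 (mod 66), i.e. 66 ∣ 40k. Since gcd(40, 66) = 2, dividing through by 2 this holds exactly when 33 ∣ 20k, and as gcd(20, 33) = 1, exactly when 33 ∣ k.
The smallest positive such k is 33.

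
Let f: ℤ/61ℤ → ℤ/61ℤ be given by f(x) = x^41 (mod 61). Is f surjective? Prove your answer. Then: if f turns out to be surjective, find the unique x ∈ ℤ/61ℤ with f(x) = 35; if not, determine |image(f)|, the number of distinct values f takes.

59

Since 61 is prime, the nonzero elements of ℤ/61ℤ form a cyclic group of order 60.
As gcd(41, 60) = 1, raising to the 41st power is a bijection on this group: if a^41 ≡ b^41 then (ab^{−1})^41 = 1, and the only element of order dividing gcd(41, 60) = 1 is 1, so a = b.
With f(0) = 0 this makes f injective on all of ℤ/61ℤ, hence bijective (finite equal-size domain and codomain). In particular f is surjective.
Since f is surjective, we find the preimage of 35. The inverse of x ↦ x^41 on (ℤ/61ℤ)^× is x ↦ x^41, because 41·41 = 1681 = 28·60 + 1 ≡ 1 (mod 60) and x^{60} = 1 for x ≠ 0 (Fermat). So f⁻¹(35) = 35^41 mod 61.
Repeated squaring mod 61: 35^1 ≡ 35, 35^2 ≡ 35² = 1225 ≡ 5, 35^4 ≡ 5² = 25, 35^8 ≡ 25² = 625 ≡ 15, 35^16 ≡ 15² = 225 ≡ 42, 35^32 ≡ 42² = 1764 ≡ 56. Since 41 = 32 + 8 + 1, 35^41 ≡ 56·15·35: 56·15 = 840 ≡ 47, then 47·35 = 1645 ≡ 59. So 35^41 ≡ 59 (mod 61).
Hence f⁻¹(35) = 59.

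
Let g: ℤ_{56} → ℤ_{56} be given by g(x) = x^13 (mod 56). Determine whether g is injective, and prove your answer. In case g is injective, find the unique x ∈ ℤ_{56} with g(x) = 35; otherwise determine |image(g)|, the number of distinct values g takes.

35

g(0) = 0^13 = 0.
g(14): Repeated squaring mod 56: 14^1 ≡ 14, 14^2 ≡ 14² = 196 ≡ 28, 14^4 ≡ 28² = 784 ≡ 0, 14^8 ≡ 0² = 0. Since 13 = 8 + 4 + 1, 14^13 ≡ 0·0·14: 0·0 = 0, then 0·14 = 0. So 14^13 ≡ 0 (mod 56).
So g(0) = g(14) = 0 while 0 ≠ 14, hence g is not injective.
Since g is not injective, we determine |image(g)|. Computing x^13 mod 56 for each x (by repeated squaring, reducing mod 56 at every step), the values g(0), g(1), …, g(55) are: 0, 1, 16, 3, 32, 5, 48, 7, 8, 9, 24, 11, 40, 13, 0, 15, 16, 17, 32, 19, 48, 21, 8, 23, 24, 25, 40, 27, 0, 29, 16, 31, 32, 33, 48, 35, 8, 37, 24, 39, 40, 41, 0, 43, 16, 45, 32, 47, 48, 49, 8, 51, 24, 53, 40, 55.
The distinct values are {0, 1, 3, 5, 7, 8, 9, 11, 13, 15, 16, 17, 19, 21, 23, 24, 25, 27, 29, 31, 32, 33, 35, 37, 39, 40, 41, 43, 45, 47, 48, 49, 51, 53, 55}; there are 35 of them.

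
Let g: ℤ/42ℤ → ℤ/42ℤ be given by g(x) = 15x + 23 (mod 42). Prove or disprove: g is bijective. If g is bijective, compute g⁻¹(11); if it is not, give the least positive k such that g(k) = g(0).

14

Recall that injectivity means: for all s, t in the domain, g(s) = g(t) implies s = t.
We have gcd(15, 42) = 3 > 1. Taking s = 0 and t = 14: g(0) = 23 and g(14) = 15·14 + 23 = 233 ≡ 23 (mod 42).
So g(0) = g(14) while 0 ≠ 14, thus g is not injective, hence not bijective.
Since g is not bijective, we find the least positive k with g(k) = g(0): this means 15k ≡ 0 (mod 42), i.e. 42 ∣ 15k. Since gcd(15, 42) = 3, dividing through by 3 this holds exactly when 14 ∣ 5k, and as gcd(5, 14) = 1, exactly when 14 ∣ k.
The smallest positive such k is 14.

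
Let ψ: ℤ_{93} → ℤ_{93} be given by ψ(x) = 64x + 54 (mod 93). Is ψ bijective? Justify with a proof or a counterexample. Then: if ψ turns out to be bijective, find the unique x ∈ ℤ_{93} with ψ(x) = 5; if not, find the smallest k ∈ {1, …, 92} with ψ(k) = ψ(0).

53

If ψ(u) = ψ(v), then 64u ≡ 64v (mod 93). Because gcd(64, 93) = 1, we may cancel 64 to get u ≡ v (mod 93).
We now compute 64⁻¹ mod 93 explicitly. Euclid's algorithm: 93 = 1·64 + 29, 64 = 2·29 + 6, 29 = 4·6 + 5, 6 = 1·5 + 1; back-substituting gives 1 = 16·64 − 11·93, so 64⁻¹ ≡ 16 (mod 93).
Then y ↦ 16(y − 54) is a two-sided inverse to ψ, so every y ∈ ℤ_{93} has a preimage.
Therefore ψ is bijective.
Since ψ is bijective, we find ψ⁻¹(5): we need 64x ≡ 5 − 54 ≡ 44 (mod 93). Using 64⁻¹ = 16: x ≡ 16·44 = 704 = 7·93 + 53, so x = 53.
Check: ψ(53) = 64·53 + 54 = 3446 = 37·93 + 5 ≡ 5 (mod 93).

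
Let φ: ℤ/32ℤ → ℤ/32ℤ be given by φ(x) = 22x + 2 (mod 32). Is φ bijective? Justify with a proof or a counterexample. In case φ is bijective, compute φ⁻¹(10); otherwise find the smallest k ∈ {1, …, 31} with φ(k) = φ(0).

16

Recall that φ is injective if φ(s) = φ(t) implies s = t.
We have gcd(22, 32) = 2 > 1. Taking s = 0 and t = 16: φ(0) = 2 and φ(16) = 22·16 + 2 = 354 ≡ 2 (mod 32).
So φ(0) = φ(16) while 0 ≠ 16, hence φ is not injective, hence not bijective.
Since φ is not bijective, we find the least positive k with φ(k) = φ(0): this means 22k ≡ 0 (mod 32), i.e. 32 ∣ 22k. Since gcd(22, 32) = 2, dividing through by 2 this holds exactly when 16 ∣ 11k, and as gcd(11, 16) = 1, exactly when 16 ∣ k.
The smallest positive such k is 16.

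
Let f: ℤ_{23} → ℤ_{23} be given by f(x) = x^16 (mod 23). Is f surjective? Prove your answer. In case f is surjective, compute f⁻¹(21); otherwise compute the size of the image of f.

12

f(11): Repeated squaring mod 23: 11^1 ≡ 11, 11^2 ≡ 11² = 121 ≡ 6, 11^4 ≡ 6² = 36 ≡ 13, 11^8 ≡ 13² = 169 ≡ 8, 11^16 ≡ 8² = 64 ≡ 18. So 11^16 ≡ 18 (mod 23).
f(12): Repeated squaring mod 23: 12^1 ≡ 12, 12^2 ≡ 12² = 144 ≡ 6, 12^4 ≡ 6² = 36 ≡ 13, 12^8 ≡ 13² = 169 ≡ 8, 12^16 ≡ 8² = 64 ≡ 18. So 12^16 ≡ 18 (mod 23).
So f(11) = f(12) = 18 while 11 ≠ 12, hence f is not injective.
A non-injective map from the 23-element set ℤ_{23} to itself takes at most 22 distinct values, so it cannot be surjective. Therefore f is not surjective.
Since f is not surjective, we determine |image(f)|. Computing x^16 mod 23 for each x (by repeated squaring, reducing mod 23 at every step), the values f(0), f(1), …, f(22) are: 0, 1, 9, 13, 12, 3, 2, 6, 16, 8, 4, 18, 18, 4, 8, 16, 6, 2, 3, 12, 13, 9, 1.
The distinct values are {0, 1, 2, 3, 4, 6, 8, 9, 12, 13, 16, 18}; there are 12 of them.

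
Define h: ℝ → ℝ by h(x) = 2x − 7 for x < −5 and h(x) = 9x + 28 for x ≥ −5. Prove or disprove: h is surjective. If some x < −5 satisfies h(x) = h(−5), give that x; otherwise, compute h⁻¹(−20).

Both pieces are strictly increasing (slopes 2 and 9), so each is injective on its own interval.
The left piece maps (−∞, −5) onto (−∞, −17); the right piece maps [−5, ∞) onto [−17, ∞).
These images together cover ℝ, so h is surjective.
Because the two images are disjoint, no x < −5 has h(x) = h(−5), so we compute h⁻¹(−20): −20 lies in (−∞, −17), so solve 2x − 7 = −20: x = (−20 + 7)/2 = −13/2.

-13/2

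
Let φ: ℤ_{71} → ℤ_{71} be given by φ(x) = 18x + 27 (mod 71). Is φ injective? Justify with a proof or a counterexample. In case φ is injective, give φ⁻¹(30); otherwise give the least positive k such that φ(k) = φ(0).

Recall that φ is injective when φ(a) = φ(b) forces a = b.
If φ(a) = φ(b), then 18a ≡ 18b (mod 71). Because gcd(18, 71) = 1, we may cancel 18 to get a ≡ b (mod 71).
Therefore φ is injective.
We now compute 18⁻¹ mod 71 explicitly. Euclid's algorithm: 71 = 3·18 + 17, 18 = 1·17 + 1; back-substituting gives 1 = 4·18 − 1·71, so 18⁻¹ ≡ 4 (mod 71).
Since φ is injective, we compute φ⁻¹(30): solve 18x + 27 ≡ 30 (mod 71), i.e. 18x ≡ 3 (mod 71).
Multiplying by 18⁻¹ = 4 gives x ≡ 4·3 = 12 ≡ 12 (mod 71).
Check: φ(12) = 18·12 + 27 = 243 = 3·71 + 30 ≡ 30 (mod 71).

12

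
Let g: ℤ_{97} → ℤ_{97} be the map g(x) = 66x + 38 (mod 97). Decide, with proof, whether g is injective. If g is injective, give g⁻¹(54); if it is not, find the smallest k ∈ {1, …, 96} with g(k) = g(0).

If g(u) = g(v), then 66u ≡ 66v (mod 97). Because gcd(66, 97) = 1, we may cancel 66 to get u ≡ v (mod 97).
So g is injective.
We now compute 66⁻¹ mod 97 explicitly. Euclid's algorithm: 97 = 1·66 + 31, 66 = 2·31 + 4, 31 = 7·4 + 3, 4 = 1·3 + 1; back-substituting gives 1 = 25·66 − 17·97, so 66⁻¹ ≡ 25 (mod 97).
Since g is injective, we find g⁻¹(54): we need 66x ≡ 54 − 38 ≡ 16 (mod 97). Using 66⁻¹ = 25: x ≡ 25·16 = 400 = 4·97 + 12, so x = 12.
Check: g(12) = 66·12 + 38 = 830 = 8·97 + 54 ≡ 54 (mod 97).

12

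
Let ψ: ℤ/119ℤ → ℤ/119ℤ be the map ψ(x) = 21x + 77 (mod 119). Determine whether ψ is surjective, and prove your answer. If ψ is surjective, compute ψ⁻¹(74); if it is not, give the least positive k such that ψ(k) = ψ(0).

17

Recall: surjectivity means every element of the codomain has a preimage under ψ.
Since gcd(21, 119) = 7, we have 21x ≡ 0 (mod 7) for all x, so ψ(x) ≡ 0 (mod 7).
But 1 ≢ 0 (mod 7), so 1 ∈ ℤ/119ℤ has no preimage. Hence ψ is not surjective.
Since ψ is not surjective, we find the least positive k with ψ(k) = ψ(0): this means 21k ≡ 0 (mod 119), i.e. 119 ∣ 21k. Since gcd(21, 119) = 7, dividing through by 7 this holds exactly when 17 ∣ 3k, and as gcd(3, 17) = 1, exactly when 17 ∣ k.
The smallest positive such k is 17.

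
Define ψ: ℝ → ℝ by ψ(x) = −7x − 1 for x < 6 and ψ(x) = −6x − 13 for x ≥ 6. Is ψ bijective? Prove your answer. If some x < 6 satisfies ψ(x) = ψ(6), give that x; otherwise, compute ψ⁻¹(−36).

5

Both pieces are strictly decreasing (slopes −7 and −6), so each is injective on its own interval.
The left piece maps (−∞, 6) onto (−43, ∞); the right piece maps [6, ∞) onto (−∞, −49].
The images leave a gap (−43 has no preimage), so ψ is not surjective, hence not bijective.
Because the two images are disjoint, no x < 6 has ψ(x) = ψ(6), so we compute ψ⁻¹(−36): −36 lies in (−43, ∞), so solve −7x − 1 = −36: x = (−36 + 1)/(−7) = 5.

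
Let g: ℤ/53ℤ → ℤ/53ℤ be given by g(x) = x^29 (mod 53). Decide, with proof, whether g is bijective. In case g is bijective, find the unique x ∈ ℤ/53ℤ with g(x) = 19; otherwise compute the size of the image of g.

Since 53 is prime, the nonzero elements of ℤ/53ℤ form a cyclic group of order 52.
As gcd(29, 52) = 1, raising to the 29th power is a bijection on this group: if x_1^29 ≡ x_2^29 then (x_1x_2^{−1})^29 = 1, and the only element of order dividing gcd(29, 52) = 1 is 1, so x_1 = x_2.
With g(0) = 0 this makes g injective on all of ℤ/53ℤ, hence bijective (finite equal-size domain and codomain). In particular g is bijective.
Since g is bijective, we find the preimage of 19. The inverse of x ↦ x^29 on (ℤ/53ℤ)^× is x ↦ x^9, because 29·9 = 261 = 5·52 + 1 ≡ 1 (mod 52) and x^{52} = 1 for x ≠ 0 (Fermat). So g⁻¹(19) = 19^9 mod 53.
Repeated squaring mod 53: 19^1 ≡ 19, 19^2 ≡ 19² = 361 ≡ 43, 19^4 ≡ 43² = 1849 ≡ 47, 19^8 ≡ 47² = 2209 ≡ 36. Since 9 = 8 + 1, 19^9 ≡ 36·19: 36·19 = 684 ≡ 48. So 19^9 ≡ 48 (mod 53).
Hence g⁻¹(19) = 48.

48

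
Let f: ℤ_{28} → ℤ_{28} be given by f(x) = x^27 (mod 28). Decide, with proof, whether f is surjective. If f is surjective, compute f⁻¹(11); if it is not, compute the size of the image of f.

f(2): Repeated squaring mod 28: 2^1 ≡ 2, 2^2 ≡ 2² = 4, 2^4 ≡ 4² = 16, 2^8 ≡ 16² = 256 ≡ 4, 2^16 ≡ 4² = 16. Since 27 = 16 + 8 + 2 + 1, 2^27 ≡ 16·4·4·2: 16·4 = 64 ≡ 8, then 8·4 = 32 ≡ 4, then 4·2 = 8. So 2^27 ≡ 8 (mod 28).
f(4): Repeated squaring mod 28: 4^1 ≡ 4, 4^2 ≡ 4² = 16, 4^4 ≡ 16² = 256 ≡ 4, 4^8 ≡ 4² = 16, 4^16 ≡ 16² = 256 ≡ 4. Since 27 = 16 + 8 + 2 + 1, 4^27 ≡ 4·16·16·4: 4·16 = 64 ≡ 8, then 8·16 = 128 ≡ 16, then 16·4 = 64 ≡ 8. So 4^27 ≡ 8 (mod 28).
So f(2) = f(4) = 8 while 2 ≠ 4, hence f is not injective.
A non-injective map from the 28-element set ℤ_{28} to itself takes at most 27 distinct values, so it cannot be surjective. So f is not surjective.
Since f is not surjective, we determine |image(f)|. Computing x^27 mod 28 for each x (by repeated squaring, reducing mod 28 at every step), the values f(0), f(1), …, f(27) are: 0, 1, 8, 27, 8, 13, 20, 7, 8, 1, 20, 15, 20, 13, 0, 15, 8, 13, 8, 27, 20, 21, 8, 15, 20, 1, 20, 27.
The distinct values are {0, 1, 7, 8, 13, 15, 20, 21, 27}; there are 9 of them.

9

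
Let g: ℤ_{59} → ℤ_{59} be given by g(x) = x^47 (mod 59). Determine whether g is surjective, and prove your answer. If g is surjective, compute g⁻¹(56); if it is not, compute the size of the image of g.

54

Since 59 is prime, the nonzero elements of ℤ_{59} form a cyclic group of order 58.
As gcd(47, 58) = 1, raising to the 47th power is a bijection on this group: if a^47 ≡ b^47 then (ab^{−1})^47 = 1, and the only element of order dividing gcd(47, 58) = 1 is 1, so a = b.
With g(0) = 0 this makes g injective on all of ℤ_{59}, hence bijective (finite equal-size domain and codomain). In particular g is surjective.
Since g is surjective, we find the preimage of 56. The inverse of x ↦ x^47 on (ℤ_{59})^× is x ↦ x^21, because 47·21 = 987 = 17·58 + 1 ≡ 1 (mod 58) and x^{58} = 1 for x ≠ 0 (Fermat). So g⁻¹(56) = 56^21 mod 59.
Repeated squaring mod 59: 56^1 ≡ 56, 56^2 ≡ 56² = 3136 ≡ 9, 56^4 ≡ 9² = 81 ≡ 22, 56^8 ≡ 22² = 484 ≡ 12, 56^16 ≡ 12² = 144 ≡ 26. Since 21 = 16 + 4 + 1, 56^21 ≡ 26·22·56: 26·22 = 572 ≡ 41, then 41·56 = 2296 ≡ 54. So 56^21 ≡ 54 (mod 59).
Hence g⁻¹(56) = 54.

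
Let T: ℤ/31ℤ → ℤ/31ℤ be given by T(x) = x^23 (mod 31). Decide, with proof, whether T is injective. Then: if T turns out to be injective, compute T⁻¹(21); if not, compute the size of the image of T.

24

Since 31 is prime, the nonzero elements of ℤ/31ℤ form a cyclic group of order 30.
As gcd(23, 30) = 1, raising to the 23rd power is a bijection on this group: if s^23 ≡ t^23 then (st^{−1})^23 = 1, and the only element of order dividing gcd(23, 30) = 1 is 1, so s = t.
With T(0) = 0 this makes T injective on all of ℤ/31ℤ, hence bijective (finite equal-size domain and codomain). In particular T is injective.
Since T is injective, we find the preimage of 21. The inverse of x ↦ x^23 on (ℤ/31ℤ)^× is x ↦ x^17, because 23·17 = 391 = 13·30 + 1 ≡ 1 (mod 30) and x^{30} = 1 for x ≠ 0 (Fermat). So T⁻¹(21) = 21^17 mod 31.
Repeated squaring mod 31: 21^1 ≡ 21, 21^2 ≡ 21² = 441 ≡ 7, 21^4 ≡ 7² = 49 ≡ 18, 21^8 ≡ 18² = 324 ≡ 14, 21^16 ≡ 14² = 196 ≡ 10. Since 17 = 16 + 1, 21^17 ≡ 10·21: 10·21 = 210 ≡ 24. So 21^17 ≡ 24 (mod 31).
Hence T⁻¹(21) = 24.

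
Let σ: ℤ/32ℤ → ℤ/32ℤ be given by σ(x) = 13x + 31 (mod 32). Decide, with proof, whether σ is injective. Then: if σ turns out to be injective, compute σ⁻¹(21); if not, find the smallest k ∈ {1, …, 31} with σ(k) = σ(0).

14

If σ(x_1) = σ(x_2), then 13x_1 ≡ 13x_2 (mod 32). Because gcd(13, 32) = 1, we may cancel 13 to get x_1 ≡ x_2 (mod 32).
So σ is injective.
We now compute 13⁻¹ mod 32 explicitly. Euclid's algorithm: 32 = 2·13 + 6, 13 = 2·6 + 1; back-substituting gives 1 = 5·13 − 2·32, so 13⁻¹ ≡ 5 (mod 32).
Since σ is injective, we compute σ⁻¹(21): solve 13x + 31 ≡ 21 (mod 32), i.e. 13x ≡ 22 (mod 32).
Multiplying by 13⁻¹ = 5 gives x ≡ 5·22 = 110 = 3·32 + 14 ≡ 14 (mod 32).
Check: σ(14) = 13·14 + 31 = 213 = 6·32 + 21 ≡ 21 (mod 32).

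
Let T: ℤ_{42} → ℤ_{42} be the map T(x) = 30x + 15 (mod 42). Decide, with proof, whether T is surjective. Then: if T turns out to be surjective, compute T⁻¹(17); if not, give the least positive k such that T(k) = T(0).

Since gcd(30, 42) = 6, we have 30x ≡ 0 (mod 6) for all x, so T(x) ≡ 3 (mod 6).
But 0 ≢ 3 (mod 6), so 0 ∈ ℤ_{42} has no preimage. Therefore T is not surjective.
Since T is not surjective, we find the least positive k with T(k) = T(0): this means 30k ≡ 0 (mod 42), i.e. 42 ∣ 30k. Since gcd(30, 42) = 6, dividing through by 6 this holds exactly when 7 ∣ 5k, and as gcd(5, 7) = 1, exactly when 7 ∣ k.
The smallest positive such k is 7.

7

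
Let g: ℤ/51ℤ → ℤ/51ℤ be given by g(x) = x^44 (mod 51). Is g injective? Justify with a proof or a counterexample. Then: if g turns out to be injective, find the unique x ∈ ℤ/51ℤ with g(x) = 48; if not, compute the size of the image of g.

10

g(1) = 1^44 = 1.
g(4): Repeated squaring mod 51: 4^1 ≡ 4, 4^2 ≡ 4² = 16, 4^4 ≡ 16² = 256 ≡ 1, 4^8 ≡ 1² = 1, 4^16 ≡ 1² = 1, 4^32 ≡ 1² = 1. Since 44 = 32 + 8 + 4, 4^44 ≡ 1·1·1: 1·1 = 1, then 1·1 = 1. So 4^44 ≡ 1 (mod 51).
So g(1) = g(4) = 1 while 1 ≠ 4, thus g is not injective.
Since g is not injective, we determine |image(g)|. Computing x^44 mod 51 for each x (by repeated squaring, reducing mod 51 at every step), the values g(0), g(1), …, g(50) are: 0, 1, 16, 21, 1, 4, 30, 13, 16, 33, 13, 13, 21, 1, 4, 33, 1, 34, 18, 16, 4, 18, 4, 13, 30, 16, 16, 30, 13, 4, 18, 4, 16, 18, 34, 1, 33, 4, 1, 21, 13, 13, 33, 16, 13, 30, 4, 1, 21, 16, 1.
The distinct values are {0, 1, 4, 13, 16, 18, 21, 30, 33, 34}; there are 10 of them.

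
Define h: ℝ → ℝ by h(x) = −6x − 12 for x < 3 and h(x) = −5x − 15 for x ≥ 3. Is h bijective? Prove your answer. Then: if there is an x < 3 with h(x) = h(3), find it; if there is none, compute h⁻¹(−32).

Both pieces are strictly decreasing (slopes −6 and −5), so each is injective on its own interval.
The left piece maps (−∞, 3) onto (−30, ∞); the right piece maps [3, ∞) onto (−∞, −30].
Since −30 = −30, the images partition ℝ: h is injective and surjective, hence bijective.
Because the two images are disjoint, no x < 3 has h(x) = h(3), so we compute h⁻¹(−32): −32 lies in (−∞, −30], so solve −5x − 15 = −32: x = (−32 + 15)/(−5) = 17/5.

17/5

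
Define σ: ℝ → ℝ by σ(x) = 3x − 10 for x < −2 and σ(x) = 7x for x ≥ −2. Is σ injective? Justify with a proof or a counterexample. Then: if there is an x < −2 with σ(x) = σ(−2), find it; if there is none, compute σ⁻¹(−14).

Both pieces are strictly increasing (slopes 3 and 7), so each is injective on its own interval.
The left piece maps (−∞, −2) onto (−∞, −16); the right piece maps [−2, ∞) onto [−14, ∞).
These images are disjoint, so no value is attained by both pieces. Thus σ is injective.
Because the two images are disjoint, no x < −2 has σ(x) = σ(−2), so we compute σ⁻¹(−14): −14 lies in [−14, ∞), so solve 7x = −14: x = (−14 − 0)/7 = −2.

-2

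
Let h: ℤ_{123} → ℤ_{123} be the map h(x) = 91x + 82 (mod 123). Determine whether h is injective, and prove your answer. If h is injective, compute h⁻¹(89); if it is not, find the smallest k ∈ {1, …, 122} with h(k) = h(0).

19

Suppose h(s) = h(t) in ℤ_{123}. Then 91s + 82 ≡ 91t + 82 (mod 123), so 91(s − t) ≡ 0 (mod 123).
Since gcd(91, 123) = 1, 91 is invertible modulo 123, so s − t ≡ 0 (mod 123), i.e. s = t.
Therefore h is injective.
We now compute 91⁻¹ mod 123 explicitly. Euclid's algorithm: 123 = 1·91 + 32, 91 = 2·32 + 27, 32 = 1·27 + 5, 27 = 5·5 + 2, 5 = 2·2 + 1; back-substituting gives 1 = 73·91 − 54·123, so 91⁻¹ ≡ 73 (mod 123).
Since h is injective, we find h⁻¹(89): we need 91x ≡ 89 − 82 ≡ 7 (mod 123). Using 91⁻¹ = 73: x ≡ 73·7 = 511 = 4·123 + 19, so x = 19.
Check: h(19) = 91·19 + 82 = 1811 = 14·123 + 89 ≡ 89 (mod 123).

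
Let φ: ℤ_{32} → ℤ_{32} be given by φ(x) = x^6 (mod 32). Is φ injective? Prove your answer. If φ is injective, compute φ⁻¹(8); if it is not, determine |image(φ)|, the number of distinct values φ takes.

φ(0) = 0^6 = 0.
φ(2): Repeated squaring mod 32: 2^1 ≡ 2, 2^2 ≡ 2² = 4, 2^4 ≡ 4² = 16. Since 6 = 4 + 2, 2^6 ≡ 16·4: 16·4 = 64 ≡ 0. So 2^6 ≡ 0 (mod 32).
So φ(0) = φ(2) = 0 while 0 ≠ 2, hence φ is not injective.
Since φ is not injective, we determine |image(φ)|. Computing x^6 mod 32 for each x (by repeated squaring, reducing mod 32 at every step), the values φ(0), φ(1), …, φ(31) are: 0, 1, 0, 25, 0, 9, 0, 17, 0, 17, 0, 9, 0, 25, 0, 1, 0, 1, 0, 25, 0, 9, 0, 17, 0, 17, 0, 9, 0, 25, 0, 1.
The distinct values are {0, 1, 9, 17, 25}; there are 5 of them.

5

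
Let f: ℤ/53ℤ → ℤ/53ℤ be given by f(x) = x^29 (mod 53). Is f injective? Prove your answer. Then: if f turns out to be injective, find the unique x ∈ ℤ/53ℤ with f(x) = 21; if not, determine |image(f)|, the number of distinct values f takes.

12

Since 53 is prime, the nonzero elements of ℤ/53ℤ form a cyclic group of order 52.
As gcd(29, 52) = 1, raising to the 29th power is a bijection on this group: if s^29 ≡ t^29 then (st^{−1})^29 = 1, and the only element of order dividing gcd(29, 52) = 1 is 1, so s = t.
With f(0) = 0 this makes f injective on all of ℤ/53ℤ, hence bijective (finite equal-size domain and codomain). In particular f is injective.
Since f is injective, we find the preimage of 21. The inverse of x ↦ x^29 on (ℤ/53ℤ)^× is x ↦ x^9, because 29·9 = 261 = 5·52 + 1 ≡ 1 (mod 52) and x^{52} = 1 for x ≠ 0 (Fermat). So f⁻¹(21) = 21^9 mod 53.
Repeated squaring mod 53: 21^1 ≡ 21, 21^2 ≡ 21² = 441 ≡ 17, 21^4 ≡ 17² = 289 ≡ 24, 21^8 ≡ 24² = 576 ≡ 46. Since 9 = 8 + 1, 21^9 ≡ 46·21: 46·21 = 966 ≡ 12. So 21^9 ≡ 12 (mod 53).
Hence f⁻¹(21) = 12.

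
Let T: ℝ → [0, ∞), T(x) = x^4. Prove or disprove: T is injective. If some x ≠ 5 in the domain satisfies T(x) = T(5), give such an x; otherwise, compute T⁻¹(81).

-5

T(5) = 625 = (−5)^4 = T(−5) (since 4 is even), with 5 ≠ −5. So T is not injective.
For the follow-up, such an x exists: taking x = −5 ∈ ℝ gives T(−5) = 625 = T(5) with −5 ≠ 5.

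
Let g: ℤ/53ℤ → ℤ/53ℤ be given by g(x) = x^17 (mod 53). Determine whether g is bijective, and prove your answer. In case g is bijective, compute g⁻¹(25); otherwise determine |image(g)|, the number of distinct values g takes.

Since 53 is prime, the nonzero elements of ℤ/53ℤ form a cyclic group of order 52.
As gcd(17, 52) = 1, raising to the 17th power is a bijection on this group: if u^17 ≡ v^17 then (uv^{−1})^17 = 1, and the only element of order dividing gcd(17, 52) = 1 is 1, so u = v.
With g(0) = 0 this makes g injective on all of ℤ/53ℤ, hence bijective (finite equal-size domain and codomain). In particular g is bijective.
Since g is bijective, we find the preimage of 25. The inverse of x ↦ x^17 on (ℤ/53ℤ)^× is x ↦ x^49, because 17·49 = 833 = 16·52 + 1 ≡ 1 (mod 52) and x^{52} = 1 for x ≠ 0 (Fermat). So g⁻¹(25) = 25^49 mod 53.
Repeated squaring mod 53: 25^1 ≡ 25, 25^2 ≡ 25² = 625 ≡ 42, 25^4 ≡ 42² = 1764 ≡ 15, 25^8 ≡ 15² = 225 ≡ 13, 25^16 ≡ 13² = 169 ≡ 10, 25^32 ≡ 10² = 100 ≡ 47. Since 49 = 32 + 16 + 1, 25^49 ≡ 47·10·25: 47·10 = 470 ≡ 46, then 46·25 = 1150 ≡ 37. So 25^49 ≡ 37 (mod 53).
Hence g⁻¹(25) = 37.

37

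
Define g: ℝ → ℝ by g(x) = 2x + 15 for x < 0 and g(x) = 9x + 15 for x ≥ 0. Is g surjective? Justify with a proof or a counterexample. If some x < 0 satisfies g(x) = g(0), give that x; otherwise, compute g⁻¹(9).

Both pieces are strictly increasing (slopes 2 and 9), so each is injective on its own interval.
The left piece maps (−∞, 0) onto (−∞, 15); the right piece maps [0, ∞) onto [15, ∞).
These images together cover ℝ, so g is surjective.
Because the two images are disjoint, no x < 0 has g(x) = g(0), so we compute g⁻¹(9): 9 lies in (−∞, 15), so solve 2x + 15 = 9: x = (9 − 15)/2 = −3.

-3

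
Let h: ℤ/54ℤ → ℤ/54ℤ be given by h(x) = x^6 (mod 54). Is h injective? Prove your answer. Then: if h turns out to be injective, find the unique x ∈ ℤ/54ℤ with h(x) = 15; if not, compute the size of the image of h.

8

h(0) = 0^6 = 0.
h(6): Repeated squaring mod 54: 6^1 ≡ 6, 6^2 ≡ 6² = 36, 6^4 ≡ 36² = 1296 ≡ 0. Since 6 = 4 + 2, 6^6 ≡ 0·36: 0·36 = 0. So 6^6 ≡ 0 (mod 54).
So h(0) = h(6) = 0 while 0 ≠ 6, so h is not injective.
Since h is not injective, we determine |image(h)|. Computing x^6 mod 54 for each x (by repeated squaring, reducing mod 54 at every step), the values h(0), h(1), …, h(53) are: 0, 1, 10, 27, 46, 19, 0, 37, 28, 27, 28, 37, 0, 19, 46, 27, 10, 1, 0, 1, 10, 27, 46, 19, 0, 37, 28, 27, 28, 37, 0, 19, 46, 27, 10, 1, 0, 1, 10, 27, 46, 19, 0, 37, 28, 27, 28, 37, 0, 19, 46, 27, 10, 1.
The distinct values are {0, 1, 10, 19, 27, 28, 37, 46}; there are 8 of them.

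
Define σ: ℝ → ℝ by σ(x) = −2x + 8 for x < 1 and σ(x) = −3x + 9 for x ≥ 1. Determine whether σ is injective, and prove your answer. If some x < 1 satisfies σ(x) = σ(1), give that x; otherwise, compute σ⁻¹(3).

Both pieces are strictly decreasing (slopes −2 and −3), so each is injective on its own interval.
The left piece maps (−∞, 1) onto (6, ∞); the right piece maps [1, ∞) onto (−∞, 6].
These images are disjoint, so no value is attained by both pieces. So σ is injective.
Because the two images are disjoint, no x < 1 has σ(x) = σ(1), so we compute σ⁻¹(3): 3 lies in (−∞, 6], so solve −3x + 9 = 3: x = (3 − 9)/(−3) = 2.

2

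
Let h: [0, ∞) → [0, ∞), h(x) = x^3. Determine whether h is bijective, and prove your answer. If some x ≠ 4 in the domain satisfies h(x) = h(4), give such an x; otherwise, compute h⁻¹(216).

6

On [0, ∞), x ↦ x^3 is strictly increasing (injective) and for any y ∈ [0, ∞) the 3rd root y^{1/3} lies in [0, ∞) (surjective). So h is bijective.
Since x ↦ x^3 is strictly increasing on [0, ∞), it is injective there, so no x ≠ 4 in the domain has h(x) = h(4). We therefore compute h⁻¹(216) = 216^{1/3} = 6 (indeed 6^3 = 216).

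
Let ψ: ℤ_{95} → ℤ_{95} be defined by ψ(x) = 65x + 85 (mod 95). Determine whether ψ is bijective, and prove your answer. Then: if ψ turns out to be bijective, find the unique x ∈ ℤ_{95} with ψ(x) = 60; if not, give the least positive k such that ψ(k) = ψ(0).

19

Recall: injectivity means: for all s, t in the domain, ψ(s) = ψ(t) implies s = t.
We have gcd(65, 95) = 5 > 1. Taking s = 0 and t = 19: ψ(0) = 85 and ψ(19) = 65·19 + 85 = 1320 ≡ 85 (mod 95).
So ψ(0) = ψ(19) while 0 ≠ 19, thus ψ is not injective, hence not bijective.
Since ψ is not bijective, we find the least positive k with ψ(k) = ψ(0): this means 65k ≡ 0 (mod 95), i.e. 95 ∣ 65k. Since gcd(65, 95) = 5, dividing through by 5 this holds exactly when 19 ∣ 13k, and as gcd(13, 19) = 1, exactly when 19 ∣ k.
The smallest positive such k is 19.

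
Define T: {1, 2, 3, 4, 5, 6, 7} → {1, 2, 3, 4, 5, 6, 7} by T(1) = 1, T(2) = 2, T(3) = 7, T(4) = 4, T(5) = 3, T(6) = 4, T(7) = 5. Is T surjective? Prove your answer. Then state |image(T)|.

No element maps to 6, so T is not surjective.
The image of T is {1, 2, 3, 4, 5, 7}, which has 6 elements.

6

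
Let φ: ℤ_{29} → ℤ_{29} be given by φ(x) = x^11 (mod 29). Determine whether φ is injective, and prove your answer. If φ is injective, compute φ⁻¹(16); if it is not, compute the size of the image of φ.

Since 29 is prime, the nonzero elements of ℤ_{29} form a cyclic group of order 28.
As gcd(11, 28) = 1, raising to the 11th power is a bijection on this group: if u^11 ≡ v^11 then (uv^{−1})^11 = 1, and the only element of order dividing gcd(11, 28) = 1 is 1, so u = v.
With φ(0) = 0 this makes φ injective on all of ℤ_{29}, hence bijective (finite equal-size domain and codomain). In particular φ is injective.
Since φ is injective, we find the preimage of 16. The inverse of x ↦ x^11 on (ℤ_{29})^× is x ↦ x^23, because 11·23 = 253 = 9·28 + 1 ≡ 1 (mod 28) and x^{28} = 1 for x ≠ 0 (Fermat). So φ⁻¹(16) = 16^23 mod 29.
Repeated squaring mod 29: 16^1 ≡ 16, 16^2 ≡ 16² = 256 ≡ 24, 16^4 ≡ 24² = 576 ≡ 25, 16^8 ≡ 25² = 625 ≡ 16, 16^16 ≡ 16² = 256 ≡ 24. Since 23 = 16 + 4 + 2 + 1, 16^23 ≡ 24·25·24·16: 24·25 = 600 ≡ 20, then 20·24 = 480 ≡ 16, then 16·16 = 256 ≡ 24. So 16^23 ≡ 24 (mod 29).
Hence φ⁻¹(16) = 24.

24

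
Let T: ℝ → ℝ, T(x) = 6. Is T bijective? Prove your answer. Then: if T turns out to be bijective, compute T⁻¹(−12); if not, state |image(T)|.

Recall: injectivity means: for all a, b in the domain, T(a) = T(b) implies a = b.
T(0) = 6 = T(1) with 0 ≠ 1, so T is not injective, hence not bijective.
Since T is not bijective, we state |image(T)|: the image of T is {6}, which has 1 element.

1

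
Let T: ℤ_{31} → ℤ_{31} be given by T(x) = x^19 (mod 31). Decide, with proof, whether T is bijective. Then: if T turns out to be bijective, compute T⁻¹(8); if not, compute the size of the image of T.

Since 31 is prime, the nonzero elements of ℤ_{31} form a cyclic group of order 30.
As gcd(19, 30) = 1, raising to the 19th power is a bijection on this group: if x_1^19 ≡ x_2^19 then (x_1x_2^{−1})^19 = 1, and the only element of order dividing gcd(19, 30) = 1 is 1, so x_1 = x_2.
With T(0) = 0 this makes T injective on all of ℤ_{31}, hence bijective (finite equal-size domain and codomain). In particular T is bijective.
Since T is bijective, we find the preimage of 8. The inverse of x ↦ x^19 on (ℤ_{31})^× is x ↦ x^19, because 19·19 = 361 = 12·30 + 1 ≡ 1 (mod 30) and x^{30} = 1 for x ≠ 0 (Fermat). So T⁻¹(8) = 8^19 mod 31.
Repeated squaring mod 31: 8^1 ≡ 8, 8^2 ≡ 8² = 64 ≡ 2, 8^4 ≡ 2² = 4, 8^8 ≡ 4² = 16, 8^16 ≡ 16² = 256 ≡ 8. Since 19 = 16 + 2 + 1, 8^19 ≡ 8·2·8: 8·2 = 16, then 16·8 = 128 ≡ 4. So 8^19 ≡ 4 (mod 31).
Hence T⁻¹(8) = 4.

4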